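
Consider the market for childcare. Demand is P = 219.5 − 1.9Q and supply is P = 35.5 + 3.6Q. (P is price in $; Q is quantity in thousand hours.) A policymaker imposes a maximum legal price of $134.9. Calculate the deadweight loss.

Competitive equilibrium: 219.5 − 1.9Q = 35.5 + 3.6Q → Q* = 33.4545, P* = 155.9364.
At the ceiling P = 134.9, quantity supplied = (134.9 − 35.5)/3.6 = 27.6111.
Willingness to pay at Q' = 27.6111: 219.5 − 1.9·27.6111 = 167.0389.
ΔQ = 33.4545 − 27.6111 = 5.8434; wedge = 167.0389 − 134.9 = 32.1389.
Welfare loss = ½ × 5.8434 × 32.1389 = $93.90 thousand.

$93.90 thousand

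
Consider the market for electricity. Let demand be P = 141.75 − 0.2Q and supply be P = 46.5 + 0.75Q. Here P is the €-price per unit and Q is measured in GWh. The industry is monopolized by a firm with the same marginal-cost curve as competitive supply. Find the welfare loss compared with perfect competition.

€144.42

Competitive equilibrium: 141.75 − 0.2Q = 46.5 + 0.75Q → Q* = 100.2632, P* = 121.6974.
Marginal revenue: MR = 141.75 − 0.4Q. Set MR = MC: 141.75 − 0.4Q = 46.5 + 0.75Q → Q_m = 82.8261.
Price P_m = 141.75 − 0.2·82.8261 = 125.1848; MC(Q_m) = 46.5 + 0.75·82.8261 = 108.6196.
Competitive Q* = 100.2632, so ΔQ = 17.4371; wedge = 125.1848 − 108.6196 = 16.5652.
DWL = ½ × 17.4371 × 16.5652 = €144.42.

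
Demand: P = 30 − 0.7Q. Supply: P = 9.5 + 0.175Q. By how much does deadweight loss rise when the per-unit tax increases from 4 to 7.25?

Competitive equilibrium: 30 − 0.7Q = 9.5 + 0.175Q → Q* = 23.4286, P* = 13.6.
For a per-unit tax t: ΔQ = t/0.875, so DWL = ½·t·(t/0.875) = t²/1.75.
At t = 4: DWL = 9.143. At t = 7.25: DWL = 30.036.
Increase = 30.036 − 9.143 = 20.89.

20.89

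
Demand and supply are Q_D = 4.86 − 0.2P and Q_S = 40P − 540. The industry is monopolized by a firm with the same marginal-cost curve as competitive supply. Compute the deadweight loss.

2.89

In inverse form: demand P = 24.3 − 5Q, supply P = 13.5 + 0.025Q.
Competitive equilibrium: 24.3 − 5Q = 13.5 + 0.025Q → Q* = 2.1493, P* = 13.5537.
Marginal revenue: MR = 24.3 − 10Q. Set MR = MC: 24.3 − 10Q = 13.5 + 0.025Q → Q_m = 1.0773.
Price P_m = 24.3 − 5·1.0773 = 18.9135; MC(Q_m) = 13.5 + 0.025·1.0773 = 13.5269.
Competitive Q* = 2.1493, so ΔQ = 1.072; wedge = 18.9135 − 13.5269 = 5.3866.
The triangle = ½ × 1.072 × 5.3866 = 2.89.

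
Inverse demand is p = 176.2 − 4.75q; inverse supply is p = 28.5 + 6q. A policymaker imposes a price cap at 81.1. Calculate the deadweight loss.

Competitive equilibrium: 176.2 − 4.75q = 28.5 + 6q → q* = 13.7395, p* = 110.9372.
At the ceiling p = 81.1, quantity supplied = (81.1 − 28.5)/6 = 8.7667.
Willingness to pay at q' = 8.7667: 176.2 − 4.75·8.7667 = 134.5582.
Δq = 13.7395 − 8.7667 = 4.9728; wedge = 134.5582 − 81.1 = 53.4582.
The triangle = ½ × 4.9728 × 53.4582 = 132.92.

132.92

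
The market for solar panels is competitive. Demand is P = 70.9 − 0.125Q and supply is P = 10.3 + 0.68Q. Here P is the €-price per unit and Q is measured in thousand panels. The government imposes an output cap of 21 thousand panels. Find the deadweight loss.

€1185.87 thousand

Competitive equilibrium: 70.9 − 0.125Q = 10.3 + 0.68Q → Q* = 75.2795, P* = 61.4901.
At Q = 21: demand price = 70.9 − 0.125·21 = 68.275; supply price = 10.3 + 0.68·21 = 24.58.
ΔQ = 75.2795 − 21 = 54.2795; wedge = 68.275 − 24.58 = 43.695.
Welfare loss = ½ × 54.2795 × 43.695 = €1185.87 thousand.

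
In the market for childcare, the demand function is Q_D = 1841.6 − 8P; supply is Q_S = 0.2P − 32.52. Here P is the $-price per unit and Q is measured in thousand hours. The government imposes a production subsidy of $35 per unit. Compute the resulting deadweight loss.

In inverse form: demand P = 230.2 − 0.125Q, supply P = 162.6 + 5Q.
Competitive equilibrium: 230.2 − 0.125Q = 162.6 + 5Q → Q* = 13.1902, P* = 228.5512.
The subsidy lowers effective supply by 35: P = 127.6 + 5Q.
New quantity: 230.2 − 0.125Q = 127.6 + 5Q → Q' = 20.0195.
Overproduction ΔQ = 20.0195 − 13.1902 = 6.8293; wedge = subsidy = 35.
The triangle = ½ × 6.8293 × 35 = $119.51 thousand.

$119.51 thousand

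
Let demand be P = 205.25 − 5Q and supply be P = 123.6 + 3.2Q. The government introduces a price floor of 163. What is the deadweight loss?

9.32

Competitive equilibrium: 205.25 − 5Q = 123.6 + 3.2Q → Q* = 9.9573, P* = 155.4634.
At the floor P = 163, quantity demanded = (205.25 − 163)/5 = 8.45.
Sellers' marginal cost at Q' = 8.45: 123.6 + 3.2·8.45 = 150.64.
ΔQ = 9.9573 − 8.45 = 1.5073; wedge = 163 − 150.64 = 12.36.
Welfare loss = ½ × 1.5073 × 12.36 = 9.32.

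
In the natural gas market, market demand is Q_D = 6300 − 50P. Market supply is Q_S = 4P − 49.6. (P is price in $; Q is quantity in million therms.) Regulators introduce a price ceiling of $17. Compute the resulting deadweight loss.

In inverse form: demand P = 126 − 0.02Q, supply P = 12.4 + 0.25Q.
Competitive equilibrium: 126 − 0.02Q = 12.4 + 0.25Q → Q* = 420.7407, P* = 117.5852.
At the ceiling P = 17, quantity supplied = (17 − 12.4)/0.25 = 18.4.
Willingness to pay at Q' = 18.4: 126 − 0.02·18.4 = 125.632.
ΔQ = 420.7407 − 18.4 = 402.3407; wedge = 125.632 − 17 = 108.632.
DWL = ½ × 402.3407 × 108.632 = $21853.54 million.

$21853.54 million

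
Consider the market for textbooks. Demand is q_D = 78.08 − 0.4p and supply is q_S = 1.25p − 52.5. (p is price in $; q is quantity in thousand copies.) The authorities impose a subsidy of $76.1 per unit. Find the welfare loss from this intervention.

$877.46 thousand

In inverse form: demand p = 195.2 − 2.5q, supply p = 42 + 0.8q.
Competitive equilibrium: 195.2 − 2.5q = 42 + 0.8q → q* = 46.4242, p* = 79.1394.
The subsidy lowers effective supply by 76.1: p = 0.8q − 34.1.
New quantity: 195.2 − 2.5q = 0.8q − 34.1 → q' = 69.4848.
Overproduction Δq = 69.4848 − 46.4242 = 23.0606; wedge = subsidy = 76.1.
The triangle = ½ × 23.0606 × 76.1 = $877.46 thousand.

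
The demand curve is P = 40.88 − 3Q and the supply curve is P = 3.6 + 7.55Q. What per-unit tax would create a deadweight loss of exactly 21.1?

21.1

Competitive equilibrium: 40.88 − 3Q = 3.6 + 7.55Q → Q* = 3.5336, P* = 30.2791.
A tax t gives ΔQ = t/10.55 and wedge t, so DWL = t²/21.1.
t²/21.1 = 21.1 → t² = 445.21 → t = 21.1.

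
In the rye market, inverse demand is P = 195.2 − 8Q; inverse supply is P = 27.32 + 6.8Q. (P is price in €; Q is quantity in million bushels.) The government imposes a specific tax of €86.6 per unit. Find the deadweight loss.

€253.36 million

Competitive equilibrium: 195.2 − 8Q = 27.32 + 6.8Q → Q* = 11.3432, P* = 104.4541.
With the tax, the buyer price exceeds the seller price by 86.6: (195.2 − 8Q) − (27.32 + 6.8Q) = 86.6 → Q' = 5.4919.
ΔQ = 11.3432 − 5.4919 = 5.8513; the wedge equals the tax, 86.6.
DWL = ½ × 5.8513 × 86.6 = €253.36 million.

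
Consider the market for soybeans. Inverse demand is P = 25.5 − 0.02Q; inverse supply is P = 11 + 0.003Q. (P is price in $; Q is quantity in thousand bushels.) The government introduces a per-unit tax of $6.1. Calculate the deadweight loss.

$808.91 thousand

Competitive equilibrium: 25.5 − 0.02Q = 11 + 0.003Q → Q* = 630.4348, P* = 12.8913.
With the tax, the buyer price exceeds the seller price by 6.1: (25.5 − 0.02Q) − (11 + 0.003Q) = 6.1 → Q' = 365.2174.
ΔQ = 630.4348 − 365.2174 = 265.2174; the wedge equals the tax, 6.1.
Welfare loss = ½ × 265.2174 × 6.1 = $808.91 thousand.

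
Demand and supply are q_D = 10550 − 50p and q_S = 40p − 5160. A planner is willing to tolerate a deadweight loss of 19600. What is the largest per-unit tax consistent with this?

In inverse form: demand p = 211 − 0.02q, supply p = 129 + 0.025q.
Competitive equilibrium: 211 − 0.02q = 129 + 0.025q → q* = 1822.2222, p* = 174.5556.
A tax t gives Δq = t/0.045 and wedge t, so DWL = t²/0.09.
t²/0.09 = 19600 → t² = 1764 → t = 42.

42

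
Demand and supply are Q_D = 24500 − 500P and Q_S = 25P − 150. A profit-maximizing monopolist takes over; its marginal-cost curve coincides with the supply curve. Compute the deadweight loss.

45.48

In inverse form: demand P = 49 − 0.002Q, supply P = 6 + 0.04Q.
Competitive equilibrium: 49 − 0.002Q = 6 + 0.04Q → Q* = 1023.8095, P* = 46.9524.
Marginal revenue: MR = 49 − 0.004Q. Set MR = MC: 49 − 0.004Q = 6 + 0.04Q → Q_m = 977.2727.
Price P_m = 49 − 0.002·977.2727 = 47.0455; MC(Q_m) = 6 + 0.04·977.2727 = 45.0909.
Competitive Q* = 1023.8095, so ΔQ = 46.5368; wedge = 47.0455 − 45.0909 = 1.9546.
The triangle = ½ × 46.5368 × 1.9546 = 45.48.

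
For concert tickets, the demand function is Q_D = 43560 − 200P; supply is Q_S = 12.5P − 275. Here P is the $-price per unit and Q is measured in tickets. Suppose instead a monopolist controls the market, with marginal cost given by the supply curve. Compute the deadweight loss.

In inverse form: demand P = 217.8 − 0.005Q, supply P = 22 + 0.08Q.
Competitive equilibrium: 217.8 − 0.005Q = 22 + 0.08Q → Q* = 2303.5294, P* = 206.2824.
Marginal revenue: MR = 217.8 − 0.01Q. Set MR = MC: 217.8 − 0.01Q = 22 + 0.08Q → Q_m = 2175.5556.
Price P_m = 217.8 − 0.005·2175.5556 = 206.9222; MC(Q_m) = 22 + 0.08·2175.5556 = 196.0444.
Competitive Q* = 2303.5294, so ΔQ = 127.9738; wedge = 206.9222 − 196.0444 = 10.8778.
DWL = ½ × 127.9738 × 10.8778 = $696.04.

$696.04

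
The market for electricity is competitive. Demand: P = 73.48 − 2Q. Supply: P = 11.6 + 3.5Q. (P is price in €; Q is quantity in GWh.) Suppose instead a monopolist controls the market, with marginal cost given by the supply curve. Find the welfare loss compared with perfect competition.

Competitive equilibrium: 73.48 − 2Q = 11.6 + 3.5Q → Q* = 11.2509, P* = 50.9782.
Marginal revenue: MR = 73.48 − 4Q. Set MR = MC: 73.48 − 4Q = 11.6 + 3.5Q → Q_m = 8.2507.
Price P_m = 73.48 − 2·8.2507 = 56.9786; MC(Q_m) = 11.6 + 3.5·8.2507 = 40.4775.
Competitive Q* = 11.2509, so ΔQ = 3.0002; wedge = 56.9786 − 40.4775 = 16.5011.
DWL = ½ × 3.0002 × 16.5011 = €24.75.

€24.75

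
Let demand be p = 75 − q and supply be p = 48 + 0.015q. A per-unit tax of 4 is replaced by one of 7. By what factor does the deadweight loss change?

Competitive equilibrium: 75 − q = 48 + 0.015q → q* = 26.601, p* = 48.399.
For a per-unit tax t: Δq = t/1.015, so DWL = ½·t·(t/1.015) = t²/2.03.
At t = 4: DWL = 7.882. At t = 7: DWL = 24.138.
Ratio = (7/4)² = 3.0625.

3.0625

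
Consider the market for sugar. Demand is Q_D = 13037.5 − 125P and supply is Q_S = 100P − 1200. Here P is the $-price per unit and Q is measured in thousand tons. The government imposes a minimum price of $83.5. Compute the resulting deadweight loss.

In inverse form: demand P = 104.3 − 0.008Q, supply P = 12 + 0.01Q.
Competitive equilibrium: 104.3 − 0.008Q = 12 + 0.01Q → Q* = 5127.7778, P* = 63.2778.
At the floor P = 83.5, quantity demanded = (104.3 − 83.5)/0.008 = 2600.
Sellers' marginal cost at Q' = 2600: 12 + 0.01·2600 = 38.
ΔQ = 5127.7778 − 2600 = 2527.7778; wedge = 83.5 − 38 = 45.5.
Welfare loss = ½ × 2527.7778 × 45.5 = $57506.94 thousand.

$57506.94 thousand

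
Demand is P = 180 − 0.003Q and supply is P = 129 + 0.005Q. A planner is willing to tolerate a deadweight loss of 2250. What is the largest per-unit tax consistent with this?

Competitive equilibrium: 180 − 0.003Q = 129 + 0.005Q → Q* = 6375, P* = 160.875.
A tax t gives ΔQ = t/0.008 and wedge t, so DWL = t²/0.016.
t²/0.016 = 2250 → t² = 36 → t = 6.

6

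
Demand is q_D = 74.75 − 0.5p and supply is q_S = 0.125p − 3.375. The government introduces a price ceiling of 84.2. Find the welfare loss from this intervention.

130.05

In inverse form: demand p = 149.5 − 2q, supply p = 27 + 8q.
Competitive equilibrium: 149.5 − 2q = 27 + 8q → q* = 12.25, p* = 125.
At the ceiling p = 84.2, quantity supplied = (84.2 − 27)/8 = 7.15.
Willingness to pay at q' = 7.15: 149.5 − 2·7.15 = 135.2.
Δq = 12.25 − 7.15 = 5.1; wedge = 135.2 − 84.2 = 51.
The triangle = ½ × 5.1 × 51 = 130.05.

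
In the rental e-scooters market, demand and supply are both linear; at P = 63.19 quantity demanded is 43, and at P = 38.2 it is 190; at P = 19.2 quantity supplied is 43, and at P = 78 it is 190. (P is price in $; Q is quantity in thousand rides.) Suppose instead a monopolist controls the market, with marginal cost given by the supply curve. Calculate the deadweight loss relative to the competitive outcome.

$217.23 thousand

Demand slope = (38.2 − 63.19)/(190 − 43) = −0.17, so P = 70.5 − 0.17Q.
Supply slope = (78 − 19.2)/(190 − 43) = 0.4, so P = 2 + 0.4Q.
Competitive equilibrium: 70.5 − 0.17Q = 2 + 0.4Q → Q* = 120.1754, P* = 50.0702.
Marginal revenue: MR = 70.5 − 0.34Q. Set MR = MC: 70.5 − 0.34Q = 2 + 0.4Q → Q_m = 92.5676.
Price P_m = 70.5 − 0.17·92.5676 = 54.7635; MC(Q_m) = 2 + 0.4·92.5676 = 39.027.
Competitive Q* = 120.1754, so ΔQ = 27.6078; wedge = 54.7635 − 39.027 = 15.7365.
DWL = ½ × 27.6078 × 15.7365 = $217.23 thousand.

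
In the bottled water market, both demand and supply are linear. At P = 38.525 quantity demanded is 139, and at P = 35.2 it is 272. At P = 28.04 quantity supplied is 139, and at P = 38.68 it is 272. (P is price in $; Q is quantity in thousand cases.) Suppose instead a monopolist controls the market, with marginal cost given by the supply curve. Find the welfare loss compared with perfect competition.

$110.77 thousand

Demand slope = (35.2 − 38.525)/(272 − 139) = −0.025, so P = 42 − 0.025Q.
Supply slope = (38.68 − 28.04)/(272 − 139) = 0.08, so P = 16.92 + 0.08Q.
Competitive equilibrium: 42 − 0.025Q = 16.92 + 0.08Q → Q* = 238.8571, P* = 36.0286.
Marginal revenue: MR = 42 − 0.05Q. Set MR = MC: 42 − 0.05Q = 16.92 + 0.08Q → Q_m = 192.9231.
Price P_m = 42 − 0.025·192.9231 = 37.1769; MC(Q_m) = 16.92 + 0.08·192.9231 = 32.3538.
Competitive Q* = 238.8571, so ΔQ = 45.934; wedge = 37.1769 − 32.3538 = 4.8231.
The triangle = ½ × 45.934 × 4.8231 = $110.77 thousand.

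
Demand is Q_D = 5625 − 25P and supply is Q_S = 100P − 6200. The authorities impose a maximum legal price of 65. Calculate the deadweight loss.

219040

In inverse form: demand P = 225 − 0.04Q, supply P = 62 + 0.01Q.
Competitive equilibrium: 225 − 0.04Q = 62 + 0.01Q → Q* = 3260, P* = 94.6.
At the ceiling P = 65, quantity supplied = (65 − 62)/0.01 = 300.
Willingness to pay at Q' = 300: 225 − 0.04·300 = 213.
ΔQ = 3260 − 300 = 2960; wedge = 213 − 65 = 148.
DWL = ½ × 2960 × 148 = 219040.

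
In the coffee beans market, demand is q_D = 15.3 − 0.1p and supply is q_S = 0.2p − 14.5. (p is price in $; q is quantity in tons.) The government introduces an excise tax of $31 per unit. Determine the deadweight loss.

In inverse form: demand p = 153 − 10q, supply p = 72.5 + 5q.
Competitive equilibrium: 153 − 10q = 72.5 + 5q → q* = 5.3667, p* = 99.3333.
With the tax, the buyer price exceeds the seller price by 31: (153 − 10q) − (72.5 + 5q) = 31 → q' = 3.3.
Δq = 5.3667 − 3.3 = 2.0667; the wedge equals the tax, 31.
Welfare loss = ½ × 2.0667 × 31 = $32.03.

$32.03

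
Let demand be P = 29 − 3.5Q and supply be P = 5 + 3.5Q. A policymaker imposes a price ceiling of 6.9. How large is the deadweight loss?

Competitive equilibrium: 29 − 3.5Q = 5 + 3.5Q → Q* = 3.4286, P* = 17.
At the ceiling P = 6.9, quantity supplied = (6.9 − 5)/3.5 = 0.5429.
Willingness to pay at Q' = 0.5429: 29 − 3.5·0.5429 = 27.0999.
ΔQ = 3.4286 − 0.5429 = 2.8857; wedge = 27.0999 − 6.9 = 20.1999.
Deadweight loss = ½ × 2.8857 × 20.1999 = 29.15.

29.15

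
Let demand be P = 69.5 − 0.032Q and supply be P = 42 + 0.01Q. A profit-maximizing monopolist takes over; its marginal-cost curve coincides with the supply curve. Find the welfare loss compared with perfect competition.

Competitive equilibrium: 69.5 − 0.032Q = 42 + 0.01Q → Q* = 654.7619, P* = 48.5476.
Marginal revenue: MR = 69.5 − 0.064Q. Set MR = MC: 69.5 − 0.064Q = 42 + 0.01Q → Q_m = 371.6216.
Price P_m = 69.5 − 0.032·371.6216 = 57.6081; MC(Q_m) = 42 + 0.01·371.6216 = 45.7162.
Competitive Q* = 654.7619, so ΔQ = 283.1403; wedge = 57.6081 − 45.7162 = 11.8919.
Deadweight loss = ½ × 283.1403 × 11.8919 = 1683.54.

1683.54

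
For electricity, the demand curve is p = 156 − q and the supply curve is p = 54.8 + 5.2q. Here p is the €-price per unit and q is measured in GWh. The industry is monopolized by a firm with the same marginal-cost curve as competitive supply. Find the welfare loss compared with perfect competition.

€15.93

Competitive equilibrium: 156 − q = 54.8 + 5.2q → q* = 16.3226, p* = 139.6774.
Marginal revenue: MR = 156 − 2q. Set MR = MC: 156 − 2q = 54.8 + 5.2q → q_m = 14.0556.
Price p_m = 156 − 1·14.0556 = 141.9444; MC(q_m) = 54.8 + 5.2·14.0556 = 127.8891.
Competitive q* = 16.3226, so Δq = 2.267; wedge = 141.9444 − 127.8891 = 14.0553.
DWL = ½ × 2.267 × 14.0553 = €15.93.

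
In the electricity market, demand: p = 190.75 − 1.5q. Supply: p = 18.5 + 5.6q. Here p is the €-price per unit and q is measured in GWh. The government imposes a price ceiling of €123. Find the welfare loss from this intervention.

€111.32

Competitive equilibrium: 190.75 − 1.5q = 18.5 + 5.6q → q* = 24.2606, p* = 154.3592.
At the ceiling p = 123, quantity supplied = (123 − 18.5)/5.6 = 18.6607.
Willingness to pay at q' = 18.6607: 190.75 − 1.5·18.6607 = 162.759.
Δq = 24.2606 − 18.6607 = 5.5999; wedge = 162.759 − 123 = 39.759.
DWL = ½ × 5.5999 × 39.759 = €111.32.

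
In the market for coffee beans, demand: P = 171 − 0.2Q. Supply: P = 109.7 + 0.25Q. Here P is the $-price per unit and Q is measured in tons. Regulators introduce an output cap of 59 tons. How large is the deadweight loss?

$1341.74

Competitive equilibrium: 171 − 0.2Q = 109.7 + 0.25Q → Q* = 136.2222, P* = 143.7556.
At Q = 59: demand price = 171 − 0.2·59 = 159.2; supply price = 109.7 + 0.25·59 = 124.45.
ΔQ = 136.2222 − 59 = 77.2222; wedge = 159.2 − 124.45 = 34.75.
DWL = ½ × 77.2222 × 34.75 = $1341.74.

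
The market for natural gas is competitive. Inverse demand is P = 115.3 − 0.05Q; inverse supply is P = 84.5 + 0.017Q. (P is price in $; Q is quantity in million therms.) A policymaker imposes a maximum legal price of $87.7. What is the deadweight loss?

Competitive equilibrium: 115.3 − 0.05Q = 84.5 + 0.017Q → Q* = 459.70149, P* = 92.31493.
At the ceiling P = 87.7, quantity supplied = (87.7 − 84.5)/0.017 = 188.23529.
Willingness to pay at Q' = 188.23529: 115.3 − 0.05·188.23529 = 105.88824.
ΔQ = 459.70149 − 188.23529 = 271.4662; wedge = 105.88824 − 87.7 = 18.18824.
DWL = ½ × 271.4662 × 18.18824 = $2468.75 million.

$2468.75 million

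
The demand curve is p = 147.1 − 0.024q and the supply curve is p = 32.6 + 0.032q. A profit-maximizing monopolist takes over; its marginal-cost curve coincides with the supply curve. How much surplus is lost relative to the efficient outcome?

Competitive equilibrium: 147.1 − 0.024q = 32.6 + 0.032q → q* = 2044.6429, p* = 98.0286.
Marginal revenue: MR = 147.1 − 0.048q. Set MR = MC: 147.1 − 0.048q = 32.6 + 0.032q → q_m = 1431.25.
Price p_m = 147.1 − 0.024·1431.25 = 112.75; MC(q_m) = 32.6 + 0.032·1431.25 = 78.4.
Competitive q* = 2044.6429, so Δq = 613.3929; wedge = 112.75 − 78.4 = 34.35.
DWL = ½ × 613.3929 × 34.35 = 10535.02.

10535.02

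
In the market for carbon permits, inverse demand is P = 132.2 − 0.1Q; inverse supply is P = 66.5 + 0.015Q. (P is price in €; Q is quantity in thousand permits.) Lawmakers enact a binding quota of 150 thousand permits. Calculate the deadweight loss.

Competitive equilibrium: 132.2 − 0.1Q = 66.5 + 0.015Q → Q* = 571.3043, P* = 75.0696.
At Q = 150: demand price = 132.2 − 0.1·150 = 117.2; supply price = 66.5 + 0.015·150 = 68.75.
ΔQ = 571.3043 − 150 = 421.3043; wedge = 117.2 − 68.75 = 48.45.
Deadweight loss = ½ × 421.3043 × 48.45 = €10206.10 thousand.

€10206.10 thousand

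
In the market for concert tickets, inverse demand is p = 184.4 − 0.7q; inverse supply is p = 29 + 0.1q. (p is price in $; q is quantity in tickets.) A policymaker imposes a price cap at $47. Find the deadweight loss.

$81.225

Competitive equilibrium: 184.4 − 0.7q = 29 + 0.1q → q* = 194.25, p* = 48.425.
At the ceiling p = 47, quantity supplied = (47 − 29)/0.1 = 180.
Willingness to pay at q' = 180: 184.4 − 0.7·180 = 58.4.
Δq = 194.25 − 180 = 14.25; wedge = 58.4 − 47 = 11.4.
DWL = ½ × 14.25 × 11.4 = $81.225.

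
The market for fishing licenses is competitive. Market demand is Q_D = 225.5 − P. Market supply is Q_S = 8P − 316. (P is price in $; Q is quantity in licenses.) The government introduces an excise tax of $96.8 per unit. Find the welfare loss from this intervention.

$4164.55

In inverse form: demand P = 225.5 − Q, supply P = 39.5 + 0.125Q.
Competitive equilibrium: 225.5 − Q = 39.5 + 0.125Q → Q* = 165.3333, P* = 60.1667.
With the tax, the buyer price exceeds the seller price by 96.8: (225.5 − Q) − (39.5 + 0.125Q) = 96.8 → Q' = 79.2889.
ΔQ = 165.3333 − 79.2889 = 86.0444; the wedge equals the tax, 96.8.
DWL = ½ × 86.0444 × 96.8 = $4164.55.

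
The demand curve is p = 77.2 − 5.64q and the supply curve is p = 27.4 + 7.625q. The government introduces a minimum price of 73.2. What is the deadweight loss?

61.50

Competitive equilibrium: 77.2 − 5.64q = 27.4 + 7.625q → q* = 3.7542, p* = 56.0261.
At the floor p = 73.2, quantity demanded = (77.2 − 73.2)/5.64 = 0.7092.
Sellers' marginal cost at q' = 0.7092: 27.4 + 7.625·0.7092 = 32.8077.
Δq = 3.7542 − 0.7092 = 3.045; wedge = 73.2 − 32.8077 = 40.3923.
The triangle = ½ × 3.045 × 40.3923 = 61.50.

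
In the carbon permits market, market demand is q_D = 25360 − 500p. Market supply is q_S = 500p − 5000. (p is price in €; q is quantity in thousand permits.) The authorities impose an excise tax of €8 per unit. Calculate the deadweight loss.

€8000 thousand

In inverse form: demand p = 50.72 − 0.002q, supply p = 10 + 0.002q.
Competitive equilibrium: 50.72 − 0.002q = 10 + 0.002q → q* = 10180, p* = 30.36.
With the tax, the buyer price exceeds the seller price by 8: (50.72 − 0.002q) − (10 + 0.002q) = 8 → q' = 8180.
Δq = 10180 − 8180 = 2000; the wedge equals the tax, 8.
The triangle = ½ × 2000 × 8 = €8000 thousand.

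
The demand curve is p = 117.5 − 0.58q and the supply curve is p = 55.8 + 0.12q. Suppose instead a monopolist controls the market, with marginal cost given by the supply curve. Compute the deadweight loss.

558.31

Competitive equilibrium: 117.5 − 0.58q = 55.8 + 0.12q → q* = 88.1429, p* = 66.3771.
Marginal revenue: MR = 117.5 − 1.16q. Set MR = MC: 117.5 − 1.16q = 55.8 + 0.12q → q_m = 48.2031.
Price p_m = 117.5 − 0.58·48.2031 = 89.5422; MC(q_m) = 55.8 + 0.12·48.2031 = 61.5844.
Competitive q* = 88.1429, so Δq = 39.9398; wedge = 89.5422 − 61.5844 = 27.9578.
Deadweight loss = ½ × 39.9398 × 27.9578 = 558.31.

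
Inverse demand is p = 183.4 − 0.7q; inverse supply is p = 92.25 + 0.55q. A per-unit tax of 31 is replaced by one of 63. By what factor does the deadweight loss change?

4.130

Competitive equilibrium: 183.4 − 0.7q = 92.25 + 0.55q → q* = 72.92, p* = 132.356.
For a per-unit tax t: Δq = t/1.25, so DWL = ½·t·(t/1.25) = t²/2.5.
At t = 31: DWL = 384.4. At t = 63: DWL = 1587.6.
Ratio = (63/31)² = 4.130.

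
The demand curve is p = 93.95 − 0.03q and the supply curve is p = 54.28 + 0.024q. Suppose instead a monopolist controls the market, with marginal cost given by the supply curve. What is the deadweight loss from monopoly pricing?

Competitive equilibrium: 93.95 − 0.03q = 54.28 + 0.024q → q* = 734.6296, p* = 71.9111.
Marginal revenue: MR = 93.95 − 0.06q. Set MR = MC: 93.95 − 0.06q = 54.28 + 0.024q → q_m = 472.2619.
Price p_m = 93.95 − 0.03·472.2619 = 79.7821; MC(q_m) = 54.28 + 0.024·472.2619 = 65.6143.
Competitive q* = 734.6296, so Δq = 262.3677; wedge = 79.7821 − 65.6143 = 14.1678.
The triangle = ½ × 262.3677 × 14.1678 = 1858.59.

1858.59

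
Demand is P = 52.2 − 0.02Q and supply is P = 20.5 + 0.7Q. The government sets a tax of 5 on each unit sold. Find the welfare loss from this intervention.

17.36

Competitive equilibrium: 52.2 − 0.02Q = 20.5 + 0.7Q → Q* = 44.0278, P* = 51.3194.
With the tax, the buyer price exceeds the seller price by 5: (52.2 − 0.02Q) − (20.5 + 0.7Q) = 5 → Q' = 37.0833.
ΔQ = 44.0278 − 37.0833 = 6.9445; the wedge equals the tax, 5.
Welfare loss = ½ × 6.9445 × 5 = 17.36.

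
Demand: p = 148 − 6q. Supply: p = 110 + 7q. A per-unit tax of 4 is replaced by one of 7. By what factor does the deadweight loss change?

3.0625

Competitive equilibrium: 148 − 6q = 110 + 7q → q* = 2.9231, p* = 130.4615.
For a per-unit tax t: Δq = t/13, so DWL = ½·t·(t/13) = t²/26.
At t = 4: DWL = 0.615. At t = 7: DWL = 1.885.
Ratio = (7/4)² = 3.0625.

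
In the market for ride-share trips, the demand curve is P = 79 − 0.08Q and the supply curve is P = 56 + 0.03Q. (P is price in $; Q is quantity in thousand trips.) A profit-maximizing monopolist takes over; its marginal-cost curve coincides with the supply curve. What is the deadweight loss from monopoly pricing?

Competitive equilibrium: 79 − 0.08Q = 56 + 0.03Q → Q* = 209.0909, P* = 62.2727.
Marginal revenue: MR = 79 − 0.16Q. Set MR = MC: 79 − 0.16Q = 56 + 0.03Q → Q_m = 121.0526.
Price P_m = 79 − 0.08·121.0526 = 69.3158; MC(Q_m) = 56 + 0.03·121.0526 = 59.6316.
Competitive Q* = 209.0909, so ΔQ = 88.0383; wedge = 69.3158 − 59.6316 = 9.6842.
Deadweight loss = ½ × 88.0383 × 9.6842 = $426.29 thousand.

$426.29 thousand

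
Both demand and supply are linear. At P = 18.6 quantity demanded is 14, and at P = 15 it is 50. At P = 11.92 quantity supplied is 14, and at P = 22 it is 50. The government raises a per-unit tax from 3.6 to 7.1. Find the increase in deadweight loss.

49.28

Demand slope = (15 − 18.6)/(50 − 14) = −0.1, so P = 20 − 0.1Q.
Supply slope = (22 − 11.92)/(50 − 14) = 0.28, so P = 8 + 0.28Q.
Competitive equilibrium: 20 − 0.1Q = 8 + 0.28Q → Q* = 31.5789, P* = 16.8421.
For a per-unit tax t: ΔQ = t/0.38, so DWL = ½·t·(t/0.38) = t²/0.76.
At t = 3.6: DWL = 17.053. At t = 7.1: DWL = 66.329.
Increase = 66.329 − 17.053 = 49.28.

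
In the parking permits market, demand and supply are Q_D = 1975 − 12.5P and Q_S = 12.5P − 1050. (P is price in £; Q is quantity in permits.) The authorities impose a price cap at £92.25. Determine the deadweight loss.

£10332.03

In inverse form: demand P = 158 − 0.08Q, supply P = 84 + 0.08Q.
Competitive equilibrium: 158 − 0.08Q = 84 + 0.08Q → Q* = 462.5, P* = 121.
At the ceiling P = 92.25, quantity supplied = (92.25 − 84)/0.08 = 103.125.
Willingness to pay at Q' = 103.125: 158 − 0.08·103.125 = 149.75.
ΔQ = 462.5 − 103.125 = 359.375; wedge = 149.75 − 92.25 = 57.5.
Welfare loss = ½ × 359.375 × 57.5 = £10332.03.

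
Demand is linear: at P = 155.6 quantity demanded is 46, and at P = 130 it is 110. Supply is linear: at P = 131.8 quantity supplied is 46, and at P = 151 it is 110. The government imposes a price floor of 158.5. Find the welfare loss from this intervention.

Demand slope = (130 − 155.6)/(110 − 46) = −0.4, so P = 174 − 0.4Q.
Supply slope = (151 − 131.8)/(110 − 46) = 0.3, so P = 118 + 0.3Q.
Competitive equilibrium: 174 − 0.4Q = 118 + 0.3Q → Q* = 80, P* = 142.
At the floor P = 158.5, quantity demanded = (174 − 158.5)/0.4 = 38.75.
Sellers' marginal cost at Q' = 38.75: 118 + 0.3·38.75 = 129.625.
ΔQ = 80 − 38.75 = 41.25; wedge = 158.5 − 129.625 = 28.875.
The triangle = ½ × 41.25 × 28.875 = 595.55.

595.55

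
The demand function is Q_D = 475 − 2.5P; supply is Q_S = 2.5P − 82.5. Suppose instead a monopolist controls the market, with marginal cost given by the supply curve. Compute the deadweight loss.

1711.74

In inverse form: demand P = 190 − 0.4Q, supply P = 33 + 0.4Q.
Competitive equilibrium: 190 − 0.4Q = 33 + 0.4Q → Q* = 196.25, P* = 111.5.
Marginal revenue: MR = 190 − 0.8Q. Set MR = MC: 190 − 0.8Q = 33 + 0.4Q → Q_m = 130.8333.
Price P_m = 190 − 0.4·130.8333 = 137.6667; MC(Q_m) = 33 + 0.4·130.8333 = 85.3333.
Competitive Q* = 196.25, so ΔQ = 65.4167; wedge = 137.6667 − 85.3333 = 52.3334.
DWL = ½ × 65.4167 × 52.3334 = 1711.74.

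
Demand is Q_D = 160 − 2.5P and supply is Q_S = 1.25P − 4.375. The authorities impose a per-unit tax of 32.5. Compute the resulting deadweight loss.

440.10

In inverse form: demand P = 64 − 0.4Q, supply P = 3.5 + 0.8Q.
Competitive equilibrium: 64 − 0.4Q = 3.5 + 0.8Q → Q* = 50.41667, P* = 43.83333.
With the tax, the buyer price exceeds the seller price by 32.5: (64 − 0.4Q) − (3.5 + 0.8Q) = 32.5 → Q' = 23.33333.
ΔQ = 50.41667 − 23.33333 = 27.08334; the wedge equals the tax, 32.5.
The triangle = ½ × 27.08334 × 32.5 = 440.10.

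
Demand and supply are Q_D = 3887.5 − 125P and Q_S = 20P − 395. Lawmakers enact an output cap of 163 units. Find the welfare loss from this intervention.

In inverse form: demand P = 31.1 − 0.008Q, supply P = 19.75 + 0.05Q.
Competitive equilibrium: 31.1 − 0.008Q = 19.75 + 0.05Q → Q* = 195.6897, P* = 29.5345.
At Q = 163: demand price = 31.1 − 0.008·163 = 29.796; supply price = 19.75 + 0.05·163 = 27.9.
ΔQ = 195.6897 − 163 = 32.6897; wedge = 29.796 − 27.9 = 1.896.
The triangle = ½ × 32.6897 × 1.896 = 30.99.

30.99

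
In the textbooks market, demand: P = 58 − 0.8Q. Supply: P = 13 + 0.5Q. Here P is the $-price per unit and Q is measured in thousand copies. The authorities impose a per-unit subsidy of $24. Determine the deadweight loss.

$221.54 thousand

Competitive equilibrium: 58 − 0.8Q = 13 + 0.5Q → Q* = 34.6154, P* = 30.3077.
The subsidy lowers effective supply by 24: P = 0.5Q − 11.
New quantity: 58 − 0.8Q = 0.5Q − 11 → Q' = 53.0769.
Overproduction ΔQ = 53.0769 − 34.6154 = 18.4615; wedge = subsidy = 24.
DWL = ½ × 18.4615 × 24 = $221.54 thousand.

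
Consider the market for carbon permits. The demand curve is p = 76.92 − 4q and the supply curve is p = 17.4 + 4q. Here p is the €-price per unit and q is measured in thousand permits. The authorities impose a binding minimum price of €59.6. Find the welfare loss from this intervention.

€38.69 thousand

Competitive equilibrium: 76.92 − 4q = 17.4 + 4q → q* = 7.44, p* = 47.16.
At the floor p = 59.6, quantity demanded = (76.92 − 59.6)/4 = 4.33.
Sellers' marginal cost at q' = 4.33: 17.4 + 4·4.33 = 34.72.
Δq = 7.44 − 4.33 = 3.11; wedge = 59.6 − 34.72 = 24.88.
DWL = ½ × 3.11 × 24.88 = €38.69 thousand.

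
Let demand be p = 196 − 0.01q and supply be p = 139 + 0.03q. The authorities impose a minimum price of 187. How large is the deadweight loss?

5512.50

Competitive equilibrium: 196 − 0.01q = 139 + 0.03q → q* = 1425, p* = 181.75.
At the floor p = 187, quantity demanded = (196 − 187)/0.01 = 900.
Sellers' marginal cost at q' = 900: 139 + 0.03·900 = 166.
Δq = 1425 − 900 = 525; wedge = 187 − 166 = 21.
DWL = ½ × 525 × 21 = 5512.50.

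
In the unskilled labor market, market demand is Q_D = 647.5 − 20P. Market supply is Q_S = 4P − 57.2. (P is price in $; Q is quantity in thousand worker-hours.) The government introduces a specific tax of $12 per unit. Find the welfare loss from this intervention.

$240 thousand

In inverse form: demand P = 32.375 − 0.05Q, supply P = 14.3 + 0.25Q.
Competitive equilibrium: 32.375 − 0.05Q = 14.3 + 0.25Q → Q* = 60.25, P* = 29.3625.
With the tax, the buyer price exceeds the seller price by 12: (32.375 − 0.05Q) − (14.3 + 0.25Q) = 12 → Q' = 20.25.
ΔQ = 60.25 − 20.25 = 40; the wedge equals the tax, 12.
DWL = ½ × 40 × 12 = $240 thousand.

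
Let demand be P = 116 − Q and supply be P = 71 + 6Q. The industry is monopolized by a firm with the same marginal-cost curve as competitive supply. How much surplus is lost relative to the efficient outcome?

2.26

Competitive equilibrium: 116 − Q = 71 + 6Q → Q* = 6.4286, P* = 109.5714.
Marginal revenue: MR = 116 − 2Q. Set MR = MC: 116 − 2Q = 71 + 6Q → Q_m = 5.625.
Price P_m = 116 − 1·5.625 = 110.375; MC(Q_m) = 71 + 6·5.625 = 104.75.
Competitive Q* = 6.4286, so ΔQ = 0.8036; wedge = 110.375 − 104.75 = 5.625.
Welfare loss = ½ × 0.8036 × 5.625 = 2.26.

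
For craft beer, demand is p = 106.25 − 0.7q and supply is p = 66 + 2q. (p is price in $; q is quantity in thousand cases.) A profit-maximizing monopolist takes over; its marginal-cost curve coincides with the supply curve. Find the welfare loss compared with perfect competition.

$12.72 thousand

Competitive equilibrium: 106.25 − 0.7q = 66 + 2q → q* = 14.9074, p* = 95.8148.
Marginal revenue: MR = 106.25 − 1.4q. Set MR = MC: 106.25 − 1.4q = 66 + 2q → q_m = 11.8382.
Price p_m = 106.25 − 0.7·11.8382 = 97.9633; MC(q_m) = 66 + 2·11.8382 = 89.6764.
Competitive q* = 14.9074, so Δq = 3.0692; wedge = 97.9633 − 89.6764 = 8.2869.
Welfare loss = ½ × 3.0692 × 8.2869 = $12.72 thousand.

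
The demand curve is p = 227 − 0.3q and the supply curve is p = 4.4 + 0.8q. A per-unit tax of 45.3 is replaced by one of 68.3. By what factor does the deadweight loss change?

Competitive equilibrium: 227 − 0.3q = 4.4 + 0.8q → q* = 202.3636, p* = 166.2909.
For a per-unit tax t: Δq = t/1.1, so DWL = ½·t·(t/1.1) = t²/2.2.
At t = 45.3: DWL = 932.768. At t = 68.3: DWL = 2120.405.
Ratio = (68.3/45.3)² = 2.273.

2.273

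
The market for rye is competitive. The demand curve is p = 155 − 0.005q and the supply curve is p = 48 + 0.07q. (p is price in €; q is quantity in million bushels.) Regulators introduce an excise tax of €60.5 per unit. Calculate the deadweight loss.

€24401.67 million

Competitive equilibrium: 155 − 0.005q = 48 + 0.07q → q* = 1426.6667, p* = 147.8667.
With the tax, the buyer price exceeds the seller price by 60.5: (155 − 0.005q) − (48 + 0.07q) = 60.5 → q' = 620.
Δq = 1426.6667 − 620 = 806.6667; the wedge equals the tax, 60.5.
DWL = ½ × 806.6667 × 60.5 = €24401.67 million.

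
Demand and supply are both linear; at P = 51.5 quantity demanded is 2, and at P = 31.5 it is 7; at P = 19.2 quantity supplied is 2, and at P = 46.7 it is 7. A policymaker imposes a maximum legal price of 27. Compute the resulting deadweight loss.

18.66

Demand slope = (31.5 − 51.5)/(7 − 2) = −4, so P = 59.5 − 4Q.
Supply slope = (46.7 − 19.2)/(7 − 2) = 5.5, so P = 8.2 + 5.5Q.
Competitive equilibrium: 59.5 − 4Q = 8.2 + 5.5Q → Q* = 5.4, P* = 37.9.
At the ceiling P = 27, quantity supplied = (27 − 8.2)/5.5 = 3.4182.
Willingness to pay at Q' = 3.4182: 59.5 − 4·3.4182 = 45.8272.
ΔQ = 5.4 − 3.4182 = 1.9818; wedge = 45.8272 − 27 = 18.8272.
DWL = ½ × 1.9818 × 18.8272 = 18.66.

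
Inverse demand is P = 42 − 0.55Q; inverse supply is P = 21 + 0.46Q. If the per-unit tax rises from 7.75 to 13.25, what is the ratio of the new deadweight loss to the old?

2.923

Competitive equilibrium: 42 − 0.55Q = 21 + 0.46Q → Q* = 20.7921, P* = 30.5644.
For a per-unit tax t: ΔQ = t/1.01, so DWL = ½·t·(t/1.01) = t²/2.02.
At t = 7.75: DWL = 29.734. At t = 13.25: DWL = 86.912.
Ratio = (13.25/7.75)² = 2.923.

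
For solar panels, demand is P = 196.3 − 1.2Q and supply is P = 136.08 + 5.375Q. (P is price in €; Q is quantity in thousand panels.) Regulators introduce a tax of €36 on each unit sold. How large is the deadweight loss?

Competitive equilibrium: 196.3 − 1.2Q = 136.08 + 5.375Q → Q* = 9.15894, P* = 185.30928.
With the tax, the buyer price exceeds the seller price by 36: (196.3 − 1.2Q) − (136.08 + 5.375Q) = 36 → Q' = 3.68365.
ΔQ = 9.15894 − 3.68365 = 5.47529; the wedge equals the tax, 36.
Welfare loss = ½ × 5.47529 × 36 = €98.56 thousand.

€98.56 thousand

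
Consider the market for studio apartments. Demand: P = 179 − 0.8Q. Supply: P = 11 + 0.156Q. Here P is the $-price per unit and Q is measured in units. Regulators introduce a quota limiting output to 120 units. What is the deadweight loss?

Competitive equilibrium: 179 − 0.8Q = 11 + 0.156Q → Q* = 175.7322, P* = 38.4142.
At Q = 120: demand price = 179 − 0.8·120 = 83; supply price = 11 + 0.156·120 = 29.72.
ΔQ = 175.7322 − 120 = 55.7322; wedge = 83 − 29.72 = 53.28.
Welfare loss = ½ × 55.7322 × 53.28 = $1484.71.

$1484.71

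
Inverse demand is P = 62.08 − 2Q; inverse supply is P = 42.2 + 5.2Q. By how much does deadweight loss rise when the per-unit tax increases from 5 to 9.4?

4.40

Competitive equilibrium: 62.08 − 2Q = 42.2 + 5.2Q → Q* = 2.7611, P* = 56.5578.
For a per-unit tax t: ΔQ = t/7.2, so DWL = ½·t·(t/7.2) = t²/14.4.
At t = 5: DWL = 1.736. At t = 9.4: DWL = 6.136.
Increase = 6.136 − 1.736 = 4.40.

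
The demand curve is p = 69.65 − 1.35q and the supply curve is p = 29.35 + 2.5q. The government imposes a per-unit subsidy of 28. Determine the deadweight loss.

Competitive equilibrium: 69.65 − 1.35q = 29.35 + 2.5q → q* = 10.4675, p* = 55.5188.
The subsidy lowers effective supply by 28: p = 1.35 + 2.5q.
New quantity: 69.65 − 1.35q = 1.35 + 2.5q → q' = 17.7403.
Overproduction Δq = 17.7403 − 10.4675 = 7.2728; wedge = subsidy = 28.
Deadweight loss = ½ × 7.2728 × 28 = 101.82.

101.82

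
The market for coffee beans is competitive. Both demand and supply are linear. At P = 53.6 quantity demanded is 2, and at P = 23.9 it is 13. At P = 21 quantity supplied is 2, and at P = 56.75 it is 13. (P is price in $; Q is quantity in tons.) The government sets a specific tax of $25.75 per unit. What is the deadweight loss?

Demand slope = (23.9 − 53.6)/(13 − 2) = −2.7, so P = 59 − 2.7Q.
Supply slope = (56.75 − 21)/(13 − 2) = 3.25, so P = 14.5 + 3.25Q.
Competitive equilibrium: 59 − 2.7Q = 14.5 + 3.25Q → Q* = 7.479, P* = 38.8067.
With the tax, the buyer price exceeds the seller price by 25.75: (59 − 2.7Q) − (14.5 + 3.25Q) = 25.75 → Q' = 3.1513.
ΔQ = 7.479 − 3.1513 = 4.3277; the wedge equals the tax, 25.75.
Deadweight loss = ½ × 4.3277 × 25.75 = $55.72.

$55.72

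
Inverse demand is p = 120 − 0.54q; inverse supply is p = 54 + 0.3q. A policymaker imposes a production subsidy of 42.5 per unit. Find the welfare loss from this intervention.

1075.15

Competitive equilibrium: 120 − 0.54q = 54 + 0.3q → q* = 78.5714, p* = 77.5714.
The subsidy lowers effective supply by 42.5: p = 11.5 + 0.3q.
New quantity: 120 − 0.54q = 11.5 + 0.3q → q' = 129.1667.
Overproduction Δq = 129.1667 − 78.5714 = 50.5953; wedge = subsidy = 42.5.
Welfare loss = ½ × 50.5953 × 42.5 = 1075.15.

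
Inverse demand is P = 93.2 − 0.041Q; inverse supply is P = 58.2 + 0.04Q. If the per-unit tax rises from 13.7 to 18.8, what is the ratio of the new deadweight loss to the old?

Competitive equilibrium: 93.2 − 0.041Q = 58.2 + 0.04Q → Q* = 432.0988, P* = 75.484.
For a per-unit tax t: ΔQ = t/0.081, so DWL = ½·t·(t/0.081) = t²/0.162.
At t = 13.7: DWL = 1158.580. At t = 18.8: DWL = 2181.728.
Ratio = (18.8/13.7)² = 1.883.

1.883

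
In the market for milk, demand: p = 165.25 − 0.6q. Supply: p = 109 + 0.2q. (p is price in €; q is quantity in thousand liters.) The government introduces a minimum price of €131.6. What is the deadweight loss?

€80.99 thousand

Competitive equilibrium: 165.25 − 0.6q = 109 + 0.2q → q* = 70.3125, p* = 123.0625.
At the floor p = 131.6, quantity demanded = (165.25 − 131.6)/0.6 = 56.0833.
Sellers' marginal cost at q' = 56.0833: 109 + 0.2·56.0833 = 120.2167.
Δq = 70.3125 − 56.0833 = 14.2292; wedge = 131.6 − 120.2167 = 11.3833.
The triangle = ½ × 14.2292 × 11.3833 = €80.99 thousand.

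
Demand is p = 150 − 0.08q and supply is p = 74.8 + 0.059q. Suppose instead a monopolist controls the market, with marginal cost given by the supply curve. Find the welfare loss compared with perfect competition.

2714.45

Competitive equilibrium: 150 − 0.08q = 74.8 + 0.059q → q* = 541.0072, p* = 106.7194.
Marginal revenue: MR = 150 − 0.16q. Set MR = MC: 150 − 0.16q = 74.8 + 0.059q → q_m = 343.379.
Price p_m = 150 − 0.08·343.379 = 122.5297; MC(q_m) = 74.8 + 0.059·343.379 = 95.0594.
Competitive q* = 541.0072, so Δq = 197.6282; wedge = 122.5297 − 95.0594 = 27.4703.
The triangle = ½ × 197.6282 × 27.4703 = 2714.45.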